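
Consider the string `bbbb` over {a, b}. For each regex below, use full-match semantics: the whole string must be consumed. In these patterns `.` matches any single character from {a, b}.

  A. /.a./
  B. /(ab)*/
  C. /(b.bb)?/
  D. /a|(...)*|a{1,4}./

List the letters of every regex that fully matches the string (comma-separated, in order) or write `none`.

C

A → no match
B → no match
C → match
D → no match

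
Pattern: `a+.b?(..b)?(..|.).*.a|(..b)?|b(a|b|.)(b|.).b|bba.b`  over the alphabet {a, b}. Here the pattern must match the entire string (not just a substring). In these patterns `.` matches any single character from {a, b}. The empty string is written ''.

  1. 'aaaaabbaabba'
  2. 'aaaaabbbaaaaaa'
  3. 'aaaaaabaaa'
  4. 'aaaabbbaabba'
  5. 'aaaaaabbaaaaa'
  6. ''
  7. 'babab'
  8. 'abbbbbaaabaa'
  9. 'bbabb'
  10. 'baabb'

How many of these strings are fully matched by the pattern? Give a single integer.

10

1 → match
2 → match
3 → match
4 → match
5 → match
6 → match
7 → match
8 → match
9 → match
10 → match
Total matched: 10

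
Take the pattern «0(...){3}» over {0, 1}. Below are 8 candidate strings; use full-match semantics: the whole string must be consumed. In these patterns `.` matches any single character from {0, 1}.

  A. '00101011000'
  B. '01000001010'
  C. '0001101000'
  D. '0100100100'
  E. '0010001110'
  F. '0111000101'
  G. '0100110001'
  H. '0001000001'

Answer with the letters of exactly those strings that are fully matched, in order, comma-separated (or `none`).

A. '00101011000' → no match
B. '01000001010' → no match
C. '0001101000' → match
D. '0100100100' → match
E. '0010001110' → match
F. '0111000101' → match
G. '0100110001' → match
H. '0001000001' → match

C, D, E, F, G, H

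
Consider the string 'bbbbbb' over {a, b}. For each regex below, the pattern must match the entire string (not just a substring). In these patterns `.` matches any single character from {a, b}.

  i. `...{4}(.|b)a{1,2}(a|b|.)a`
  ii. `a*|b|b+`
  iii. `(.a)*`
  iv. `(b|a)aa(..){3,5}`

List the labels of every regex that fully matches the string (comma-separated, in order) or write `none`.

ii

i → no match — must end with 'a'
ii → match
iii → no match
iv → no match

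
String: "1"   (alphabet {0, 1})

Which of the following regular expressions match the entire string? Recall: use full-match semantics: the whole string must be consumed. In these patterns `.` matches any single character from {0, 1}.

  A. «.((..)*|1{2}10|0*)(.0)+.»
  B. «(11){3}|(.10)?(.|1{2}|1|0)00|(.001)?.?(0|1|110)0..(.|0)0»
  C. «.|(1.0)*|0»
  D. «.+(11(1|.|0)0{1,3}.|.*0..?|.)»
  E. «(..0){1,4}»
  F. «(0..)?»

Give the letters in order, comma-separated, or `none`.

C

A → no match
B → no match
C → match
D → no match
E → no match — must end with "0"
F → no match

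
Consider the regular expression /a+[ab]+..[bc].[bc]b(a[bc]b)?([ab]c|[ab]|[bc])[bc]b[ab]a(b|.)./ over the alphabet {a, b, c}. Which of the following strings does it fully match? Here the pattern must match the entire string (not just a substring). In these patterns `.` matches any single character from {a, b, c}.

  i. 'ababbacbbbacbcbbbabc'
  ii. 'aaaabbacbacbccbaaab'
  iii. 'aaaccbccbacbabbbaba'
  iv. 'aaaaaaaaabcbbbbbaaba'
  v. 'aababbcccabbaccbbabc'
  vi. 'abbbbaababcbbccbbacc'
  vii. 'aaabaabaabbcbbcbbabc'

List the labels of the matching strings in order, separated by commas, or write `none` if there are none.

i, ii, iii, iv, v, vi, vii

i → match
ii → match
iii → match
iv → match
v → match
vi → match
vii → match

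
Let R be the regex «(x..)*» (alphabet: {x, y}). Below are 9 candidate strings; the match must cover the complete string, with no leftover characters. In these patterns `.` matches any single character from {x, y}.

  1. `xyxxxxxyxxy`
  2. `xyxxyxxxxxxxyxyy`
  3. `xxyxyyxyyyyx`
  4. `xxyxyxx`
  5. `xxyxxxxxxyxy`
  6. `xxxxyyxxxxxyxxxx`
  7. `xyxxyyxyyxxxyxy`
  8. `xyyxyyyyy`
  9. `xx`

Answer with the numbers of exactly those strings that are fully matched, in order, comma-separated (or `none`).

none

1. `xyxxxxxyxxy` → no match
2 → no match
3. `xxyxyyxyyyyx` → no match
4. `xxyxyxx` → no match
5. `xxyxxxxxxyxy` → no match
6 → no match
7 → no match
8. `xyyxyyyyy` → no match
9. `xx` → no match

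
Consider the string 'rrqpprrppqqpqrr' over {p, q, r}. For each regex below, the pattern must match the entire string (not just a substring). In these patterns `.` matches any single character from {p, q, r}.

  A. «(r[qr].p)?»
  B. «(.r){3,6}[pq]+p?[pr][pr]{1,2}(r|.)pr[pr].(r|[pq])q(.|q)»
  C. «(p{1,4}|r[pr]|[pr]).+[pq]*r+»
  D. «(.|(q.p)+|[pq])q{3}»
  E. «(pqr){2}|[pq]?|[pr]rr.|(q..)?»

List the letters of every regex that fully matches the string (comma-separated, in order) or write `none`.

A → no match
B → no match
C → match
D → no match — must end with 'q'
E → no match

C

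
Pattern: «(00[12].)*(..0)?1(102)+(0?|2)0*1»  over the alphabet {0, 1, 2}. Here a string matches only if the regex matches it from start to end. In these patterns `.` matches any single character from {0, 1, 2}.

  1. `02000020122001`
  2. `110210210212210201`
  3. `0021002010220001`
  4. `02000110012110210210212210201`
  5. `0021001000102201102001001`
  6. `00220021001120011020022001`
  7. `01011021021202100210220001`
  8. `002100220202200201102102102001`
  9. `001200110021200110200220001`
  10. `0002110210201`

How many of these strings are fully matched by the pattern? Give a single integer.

1 → no match
2 → no match
3 → no match
4 → no match
5 → no match
6 → no match
7 → no match
8 → no match
9 → no match
10 → no match
Total matched: 0

0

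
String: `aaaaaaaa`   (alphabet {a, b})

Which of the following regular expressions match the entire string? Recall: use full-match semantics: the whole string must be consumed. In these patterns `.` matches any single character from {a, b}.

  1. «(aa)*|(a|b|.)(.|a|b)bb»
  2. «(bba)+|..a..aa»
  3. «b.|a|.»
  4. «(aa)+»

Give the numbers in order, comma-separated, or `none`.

1 → match
2 → no match
3 → no match
4 → match

1, 4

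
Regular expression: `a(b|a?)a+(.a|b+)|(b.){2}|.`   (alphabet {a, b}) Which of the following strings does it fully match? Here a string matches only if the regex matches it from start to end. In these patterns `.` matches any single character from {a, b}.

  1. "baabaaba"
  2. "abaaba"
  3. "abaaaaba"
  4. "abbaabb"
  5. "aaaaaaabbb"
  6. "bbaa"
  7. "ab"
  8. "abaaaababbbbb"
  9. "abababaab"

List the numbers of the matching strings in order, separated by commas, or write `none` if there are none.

1 → no match
2 → match
3 → match
4 → no match
5 → match
6 → no match
7 → no match
8 → no match
9 → no match

2, 3, 5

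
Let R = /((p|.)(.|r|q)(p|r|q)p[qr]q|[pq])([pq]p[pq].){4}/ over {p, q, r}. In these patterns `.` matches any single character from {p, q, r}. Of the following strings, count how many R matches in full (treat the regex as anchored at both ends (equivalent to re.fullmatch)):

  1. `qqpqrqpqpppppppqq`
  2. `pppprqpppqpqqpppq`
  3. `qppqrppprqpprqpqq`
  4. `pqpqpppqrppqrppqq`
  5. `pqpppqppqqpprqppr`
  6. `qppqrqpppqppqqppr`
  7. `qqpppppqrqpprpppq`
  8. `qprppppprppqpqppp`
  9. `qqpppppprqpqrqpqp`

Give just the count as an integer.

1 → match
2 → match
3 → match
4 → match
5 → match
6 → match
7 → match
8 → no match
9 → match
Total matched: 8

8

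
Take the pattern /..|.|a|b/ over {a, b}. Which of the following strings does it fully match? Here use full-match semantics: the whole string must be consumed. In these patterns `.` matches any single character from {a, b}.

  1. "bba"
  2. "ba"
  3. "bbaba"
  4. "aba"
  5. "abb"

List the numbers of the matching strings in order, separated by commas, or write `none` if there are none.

1 → no match
2 → match
3 → no match
4 → no match
5 → no match

2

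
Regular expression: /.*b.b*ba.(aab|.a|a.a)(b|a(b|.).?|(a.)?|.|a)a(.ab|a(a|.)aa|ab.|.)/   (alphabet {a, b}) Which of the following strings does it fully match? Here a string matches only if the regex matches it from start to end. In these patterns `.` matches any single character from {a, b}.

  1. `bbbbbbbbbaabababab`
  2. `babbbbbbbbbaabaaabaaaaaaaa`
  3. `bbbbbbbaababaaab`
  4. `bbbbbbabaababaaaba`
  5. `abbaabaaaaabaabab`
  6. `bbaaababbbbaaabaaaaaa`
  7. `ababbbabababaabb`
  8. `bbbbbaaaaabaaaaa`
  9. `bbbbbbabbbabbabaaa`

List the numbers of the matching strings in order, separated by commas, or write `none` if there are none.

1 → match
2 → no match
3 → match
4 → match
5 → no match
6 → match
7 → match
8 → match
9 → no match

1, 3, 4, 6, 7, 8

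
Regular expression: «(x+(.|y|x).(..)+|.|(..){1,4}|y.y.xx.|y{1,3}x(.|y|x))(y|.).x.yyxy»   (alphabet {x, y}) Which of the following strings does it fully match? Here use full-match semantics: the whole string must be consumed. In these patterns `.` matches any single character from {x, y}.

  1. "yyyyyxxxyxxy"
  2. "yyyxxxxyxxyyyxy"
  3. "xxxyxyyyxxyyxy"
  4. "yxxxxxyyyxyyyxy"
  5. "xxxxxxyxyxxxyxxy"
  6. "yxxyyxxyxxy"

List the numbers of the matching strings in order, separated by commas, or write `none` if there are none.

1. "yyyyyxxxyxxy" → no match — must end with "yyxy"
2 → match
3 → match
4 → no match
5 → no match — must end with "yyxy"
6. "yxxyyxxyxxy" → no match — must end with "yyxy"

2, 3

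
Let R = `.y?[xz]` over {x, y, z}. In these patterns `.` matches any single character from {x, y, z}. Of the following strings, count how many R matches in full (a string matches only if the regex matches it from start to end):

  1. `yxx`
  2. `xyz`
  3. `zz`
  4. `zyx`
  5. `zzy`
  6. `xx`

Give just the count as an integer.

4

1 → no match
2 → match
3 → match
4 → match
5 → no match
6 → match
Total matched: 4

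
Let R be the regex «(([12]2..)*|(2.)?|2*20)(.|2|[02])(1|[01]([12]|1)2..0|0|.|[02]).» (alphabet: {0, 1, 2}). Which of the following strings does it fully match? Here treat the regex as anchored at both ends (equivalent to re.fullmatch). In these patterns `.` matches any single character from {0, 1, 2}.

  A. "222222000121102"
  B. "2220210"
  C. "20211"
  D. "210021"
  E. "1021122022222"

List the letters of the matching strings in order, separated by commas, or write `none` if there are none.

A, B, C

A → match
B → match
C → match
D → no match
E → no match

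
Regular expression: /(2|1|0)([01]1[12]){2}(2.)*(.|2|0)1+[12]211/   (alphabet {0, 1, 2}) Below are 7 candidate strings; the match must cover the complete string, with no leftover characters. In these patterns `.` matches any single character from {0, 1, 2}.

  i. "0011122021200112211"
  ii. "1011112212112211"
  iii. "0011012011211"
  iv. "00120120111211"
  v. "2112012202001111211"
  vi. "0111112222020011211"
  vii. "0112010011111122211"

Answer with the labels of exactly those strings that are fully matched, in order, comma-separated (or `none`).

ii, iii, iv, v, vi

i → no match
ii → match
iii → match
iv → match
v → match
vi → match
vii → no match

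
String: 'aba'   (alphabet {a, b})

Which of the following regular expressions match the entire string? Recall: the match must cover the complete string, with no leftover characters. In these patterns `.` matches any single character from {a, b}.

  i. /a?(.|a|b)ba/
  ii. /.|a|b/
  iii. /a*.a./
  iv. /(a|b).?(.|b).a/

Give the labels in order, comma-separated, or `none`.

i → match
ii → no match
iii → no match
iv → no match

i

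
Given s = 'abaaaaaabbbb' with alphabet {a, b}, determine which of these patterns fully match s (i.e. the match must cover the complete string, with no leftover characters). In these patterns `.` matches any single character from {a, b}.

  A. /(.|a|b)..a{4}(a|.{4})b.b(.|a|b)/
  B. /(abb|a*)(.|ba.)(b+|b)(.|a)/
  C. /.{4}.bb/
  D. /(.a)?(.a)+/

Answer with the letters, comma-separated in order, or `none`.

A → match
B → no match
C → no match
D → no match — must end with 'a'

A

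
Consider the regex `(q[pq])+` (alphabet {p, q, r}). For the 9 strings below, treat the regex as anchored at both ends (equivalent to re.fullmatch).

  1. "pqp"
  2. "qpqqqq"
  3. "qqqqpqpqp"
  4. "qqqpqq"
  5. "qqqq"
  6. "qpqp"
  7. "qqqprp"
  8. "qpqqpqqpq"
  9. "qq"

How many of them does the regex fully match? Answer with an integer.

5

1. "pqp" → no match — must start with "q"
2. "qpqqqq" → match
3. "qqqqpqpqp" → no match
4. "qqqpqq" → match
5. "qqqq" → match
6. "qpqp" → match
7. "qqqprp" → no match
8. "qpqqpqqpq" → no match
9. "qq" → match
Total matched: 5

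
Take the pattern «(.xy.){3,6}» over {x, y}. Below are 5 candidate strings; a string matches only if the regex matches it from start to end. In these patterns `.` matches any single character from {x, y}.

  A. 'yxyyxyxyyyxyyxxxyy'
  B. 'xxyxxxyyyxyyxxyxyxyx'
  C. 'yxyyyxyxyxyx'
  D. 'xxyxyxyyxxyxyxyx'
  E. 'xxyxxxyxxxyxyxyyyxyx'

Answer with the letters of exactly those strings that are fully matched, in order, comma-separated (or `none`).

A → no match
B → match
C → match
D → match
E → match

B, C, D, E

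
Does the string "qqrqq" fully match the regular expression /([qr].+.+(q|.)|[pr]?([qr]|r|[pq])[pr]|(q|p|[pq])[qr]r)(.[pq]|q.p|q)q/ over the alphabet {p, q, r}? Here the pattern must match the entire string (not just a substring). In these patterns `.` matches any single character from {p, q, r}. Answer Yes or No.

Yes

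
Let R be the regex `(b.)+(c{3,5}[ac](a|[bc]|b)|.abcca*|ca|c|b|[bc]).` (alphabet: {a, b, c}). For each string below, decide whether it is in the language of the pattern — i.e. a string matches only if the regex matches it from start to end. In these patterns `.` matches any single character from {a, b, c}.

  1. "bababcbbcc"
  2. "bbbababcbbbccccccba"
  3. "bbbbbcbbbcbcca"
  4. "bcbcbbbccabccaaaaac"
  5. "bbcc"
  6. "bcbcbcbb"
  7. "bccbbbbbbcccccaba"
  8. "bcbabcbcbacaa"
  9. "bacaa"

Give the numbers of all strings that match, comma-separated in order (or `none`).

1, 2, 3, 4, 5, 6, 8, 9

1 → match
2 → match
3 → match
4 → match
5 → match
6 → match
7 → no match
8 → match
9 → match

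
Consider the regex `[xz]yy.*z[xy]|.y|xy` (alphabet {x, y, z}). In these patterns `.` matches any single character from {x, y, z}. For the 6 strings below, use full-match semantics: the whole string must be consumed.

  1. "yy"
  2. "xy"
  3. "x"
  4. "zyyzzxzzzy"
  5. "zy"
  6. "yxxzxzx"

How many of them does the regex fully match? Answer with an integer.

1 → match
2 → match
3 → no match
4 → match
5 → match
6 → no match
Total matched: 4

4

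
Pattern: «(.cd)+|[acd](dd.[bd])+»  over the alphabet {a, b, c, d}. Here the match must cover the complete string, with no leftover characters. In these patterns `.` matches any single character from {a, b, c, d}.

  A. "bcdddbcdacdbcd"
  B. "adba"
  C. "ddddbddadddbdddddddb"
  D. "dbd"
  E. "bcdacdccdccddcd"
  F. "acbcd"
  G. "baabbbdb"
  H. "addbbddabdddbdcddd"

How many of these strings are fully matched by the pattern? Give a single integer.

1

A → no match
B → no match
C → no match
D → no match
E → match
F → no match
G → no match
H → no match
Total matched: 1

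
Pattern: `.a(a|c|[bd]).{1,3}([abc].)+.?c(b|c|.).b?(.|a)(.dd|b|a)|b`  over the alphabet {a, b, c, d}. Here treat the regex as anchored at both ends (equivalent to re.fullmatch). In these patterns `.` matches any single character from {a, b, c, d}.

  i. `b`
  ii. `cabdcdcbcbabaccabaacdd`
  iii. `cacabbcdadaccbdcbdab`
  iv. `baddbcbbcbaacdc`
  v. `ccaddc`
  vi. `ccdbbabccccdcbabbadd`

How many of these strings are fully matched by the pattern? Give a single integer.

i → match
ii → no match
iii → match
iv → no match
v → no match
vi → no match
Total matched: 2

2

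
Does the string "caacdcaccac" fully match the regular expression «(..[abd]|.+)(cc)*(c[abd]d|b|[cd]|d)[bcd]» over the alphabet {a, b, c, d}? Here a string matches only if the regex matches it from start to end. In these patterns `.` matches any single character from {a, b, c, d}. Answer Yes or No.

No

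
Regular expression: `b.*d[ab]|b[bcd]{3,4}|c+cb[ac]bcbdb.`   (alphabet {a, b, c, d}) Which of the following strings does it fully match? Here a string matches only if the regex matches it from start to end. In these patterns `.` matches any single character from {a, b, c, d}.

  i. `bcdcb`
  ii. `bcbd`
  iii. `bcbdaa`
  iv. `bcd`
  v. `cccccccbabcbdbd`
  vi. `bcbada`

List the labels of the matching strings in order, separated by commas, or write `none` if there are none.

i → match
ii → match
iii → no match
iv → no match
v → match
vi → match

i, ii, v, vi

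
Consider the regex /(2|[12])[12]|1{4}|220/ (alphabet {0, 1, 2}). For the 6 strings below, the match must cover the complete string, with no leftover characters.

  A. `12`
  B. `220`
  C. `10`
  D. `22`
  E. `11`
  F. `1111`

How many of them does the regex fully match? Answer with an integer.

A → match
B → match
C → no match
D → match
E → match
F → match
Total matched: 5

5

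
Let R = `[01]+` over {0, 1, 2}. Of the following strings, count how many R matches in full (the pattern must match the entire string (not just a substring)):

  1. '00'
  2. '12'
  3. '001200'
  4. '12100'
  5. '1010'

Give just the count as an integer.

2

1. '00' → match
2. '12' → no match
3. '001200' → no match
4. '12100' → no match
5. '1010' → match
Total matched: 2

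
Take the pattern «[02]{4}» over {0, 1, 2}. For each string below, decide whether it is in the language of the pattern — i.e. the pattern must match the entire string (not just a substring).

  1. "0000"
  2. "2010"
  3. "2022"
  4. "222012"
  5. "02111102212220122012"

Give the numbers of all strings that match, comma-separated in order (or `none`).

1, 3

1. "0000" → match
2. "2010" → no match
3. "2022" → match
4. "222012" → no match
5 → no match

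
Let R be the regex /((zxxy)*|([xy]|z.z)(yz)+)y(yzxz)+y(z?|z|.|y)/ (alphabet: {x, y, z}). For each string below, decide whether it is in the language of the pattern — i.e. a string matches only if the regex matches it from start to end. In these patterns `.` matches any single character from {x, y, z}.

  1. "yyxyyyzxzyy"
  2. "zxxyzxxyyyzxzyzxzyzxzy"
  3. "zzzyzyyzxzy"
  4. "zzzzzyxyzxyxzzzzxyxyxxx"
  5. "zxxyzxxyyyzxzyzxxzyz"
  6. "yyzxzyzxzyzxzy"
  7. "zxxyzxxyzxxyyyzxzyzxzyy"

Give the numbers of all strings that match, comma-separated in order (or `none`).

2, 3, 6, 7

1 → no match
2 → match
3 → match
4 → no match
5 → no match
6 → match
7 → match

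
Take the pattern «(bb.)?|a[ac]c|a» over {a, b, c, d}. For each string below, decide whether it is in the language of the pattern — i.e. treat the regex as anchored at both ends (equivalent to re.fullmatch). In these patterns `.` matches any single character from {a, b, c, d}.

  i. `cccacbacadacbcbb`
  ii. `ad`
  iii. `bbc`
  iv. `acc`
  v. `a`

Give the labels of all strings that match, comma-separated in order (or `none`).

i → no match
ii → no match
iii → match
iv → match
v → match

iii, iv, v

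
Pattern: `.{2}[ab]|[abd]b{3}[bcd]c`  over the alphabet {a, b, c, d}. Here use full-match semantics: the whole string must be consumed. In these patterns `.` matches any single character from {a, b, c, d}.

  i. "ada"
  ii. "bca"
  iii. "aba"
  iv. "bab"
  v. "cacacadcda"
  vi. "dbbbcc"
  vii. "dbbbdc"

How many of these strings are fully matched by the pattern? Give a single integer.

i → match
ii → match
iii → match
iv → match
v → no match
vi → match
vii → match
Total matched: 6

6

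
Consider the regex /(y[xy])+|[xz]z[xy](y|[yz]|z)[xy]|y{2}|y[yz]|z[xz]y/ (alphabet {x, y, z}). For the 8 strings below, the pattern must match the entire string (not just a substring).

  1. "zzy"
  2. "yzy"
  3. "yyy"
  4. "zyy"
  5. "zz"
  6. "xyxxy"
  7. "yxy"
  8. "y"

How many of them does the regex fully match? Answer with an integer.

1 → match
2 → no match
3 → no match
4 → no match
5 → no match
6 → no match
7 → no match
8 → no match
Total matched: 1

1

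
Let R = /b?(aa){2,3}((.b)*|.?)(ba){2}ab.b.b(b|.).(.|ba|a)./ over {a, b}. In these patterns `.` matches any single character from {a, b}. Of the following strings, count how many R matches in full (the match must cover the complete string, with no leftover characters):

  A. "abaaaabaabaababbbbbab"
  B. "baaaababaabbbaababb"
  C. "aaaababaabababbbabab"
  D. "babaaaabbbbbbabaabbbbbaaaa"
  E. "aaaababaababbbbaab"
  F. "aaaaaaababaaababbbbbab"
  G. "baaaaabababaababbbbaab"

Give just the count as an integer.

A → no match
B → no match
C → no match
D → no match
E → match
F → no match
G → no match
Total matched: 1

1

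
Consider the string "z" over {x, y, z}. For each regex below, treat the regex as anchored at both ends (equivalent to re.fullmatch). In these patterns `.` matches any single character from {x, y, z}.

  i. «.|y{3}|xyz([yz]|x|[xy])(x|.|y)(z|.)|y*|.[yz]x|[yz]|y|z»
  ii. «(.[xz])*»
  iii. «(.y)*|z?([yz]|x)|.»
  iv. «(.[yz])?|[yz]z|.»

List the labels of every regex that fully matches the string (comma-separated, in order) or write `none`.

i → match
ii → no match
iii → match
iv → match

i, iii, iv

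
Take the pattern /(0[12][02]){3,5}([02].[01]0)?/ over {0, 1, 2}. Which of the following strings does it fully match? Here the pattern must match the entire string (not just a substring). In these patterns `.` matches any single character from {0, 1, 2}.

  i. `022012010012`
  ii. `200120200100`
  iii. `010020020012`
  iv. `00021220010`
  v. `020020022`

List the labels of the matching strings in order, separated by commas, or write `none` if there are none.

i → match
ii → no match — must start with `0`
iii → match
iv → no match
v → match

i, iii, v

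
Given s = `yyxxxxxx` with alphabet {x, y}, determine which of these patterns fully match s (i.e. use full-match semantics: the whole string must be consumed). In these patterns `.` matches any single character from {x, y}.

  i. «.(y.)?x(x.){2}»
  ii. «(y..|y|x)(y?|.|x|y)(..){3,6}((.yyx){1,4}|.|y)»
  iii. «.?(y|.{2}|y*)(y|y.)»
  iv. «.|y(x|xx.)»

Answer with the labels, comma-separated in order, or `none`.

i → match
ii → match
iii → no match
iv → no match

i, ii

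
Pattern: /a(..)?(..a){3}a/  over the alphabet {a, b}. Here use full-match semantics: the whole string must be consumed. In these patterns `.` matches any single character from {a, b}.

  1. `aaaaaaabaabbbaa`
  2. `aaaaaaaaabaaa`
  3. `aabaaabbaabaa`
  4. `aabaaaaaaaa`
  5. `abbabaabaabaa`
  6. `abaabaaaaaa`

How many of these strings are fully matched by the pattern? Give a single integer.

1 → no match
2 → match
3 → match
4 → match
5 → match
6 → match
Total matched: 5

5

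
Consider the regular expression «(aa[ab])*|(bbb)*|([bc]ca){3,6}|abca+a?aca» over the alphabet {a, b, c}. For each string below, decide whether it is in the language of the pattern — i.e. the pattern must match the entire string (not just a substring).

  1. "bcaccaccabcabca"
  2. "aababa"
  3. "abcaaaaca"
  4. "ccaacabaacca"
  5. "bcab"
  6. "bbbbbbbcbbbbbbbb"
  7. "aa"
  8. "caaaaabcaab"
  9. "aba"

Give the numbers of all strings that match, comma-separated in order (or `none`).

1, 3

1 → match
2. "aababa" → no match
3. "abcaaaaca" → match
4. "ccaacabaacca" → no match
5. "bcab" → no match
6 → no match
7. "aa" → no match
8. "caaaaabcaab" → no match
9. "aba" → no match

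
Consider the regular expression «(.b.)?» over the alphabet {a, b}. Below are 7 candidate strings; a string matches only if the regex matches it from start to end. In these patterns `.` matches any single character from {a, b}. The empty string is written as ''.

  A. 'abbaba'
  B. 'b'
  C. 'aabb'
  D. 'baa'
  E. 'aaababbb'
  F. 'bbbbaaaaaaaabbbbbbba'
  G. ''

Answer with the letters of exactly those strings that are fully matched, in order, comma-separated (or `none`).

A → no match
B → no match
C → no match
D → no match
E → no match
F → no match
G → match

G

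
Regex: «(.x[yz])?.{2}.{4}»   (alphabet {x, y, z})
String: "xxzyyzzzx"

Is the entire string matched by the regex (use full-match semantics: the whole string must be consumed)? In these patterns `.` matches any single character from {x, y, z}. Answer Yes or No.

Yes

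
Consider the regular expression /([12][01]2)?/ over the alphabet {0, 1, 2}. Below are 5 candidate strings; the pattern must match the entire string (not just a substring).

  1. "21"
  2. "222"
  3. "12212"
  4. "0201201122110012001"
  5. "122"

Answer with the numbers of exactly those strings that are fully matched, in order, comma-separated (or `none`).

1. "21" → no match
2. "222" → no match
3. "12212" → no match
4 → no match
5. "122" → no match

none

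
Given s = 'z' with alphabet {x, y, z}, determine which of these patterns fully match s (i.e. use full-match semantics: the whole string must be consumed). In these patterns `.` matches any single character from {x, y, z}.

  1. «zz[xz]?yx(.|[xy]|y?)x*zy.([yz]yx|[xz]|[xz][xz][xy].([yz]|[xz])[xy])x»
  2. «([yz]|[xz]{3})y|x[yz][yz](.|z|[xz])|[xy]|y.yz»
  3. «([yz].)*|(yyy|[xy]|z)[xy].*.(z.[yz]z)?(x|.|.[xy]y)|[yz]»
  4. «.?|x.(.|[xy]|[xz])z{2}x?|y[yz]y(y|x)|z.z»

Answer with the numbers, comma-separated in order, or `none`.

3, 4

1 → no match — must start with 'zz'
2 → no match
3 → match
4 → match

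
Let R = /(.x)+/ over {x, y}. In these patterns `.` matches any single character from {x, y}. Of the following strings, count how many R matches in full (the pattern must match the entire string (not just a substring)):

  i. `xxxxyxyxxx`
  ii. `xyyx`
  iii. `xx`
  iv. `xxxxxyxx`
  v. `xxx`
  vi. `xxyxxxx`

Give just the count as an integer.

i → match
ii → no match
iii → match
iv → no match
v → no match
vi → no match
Total matched: 2

2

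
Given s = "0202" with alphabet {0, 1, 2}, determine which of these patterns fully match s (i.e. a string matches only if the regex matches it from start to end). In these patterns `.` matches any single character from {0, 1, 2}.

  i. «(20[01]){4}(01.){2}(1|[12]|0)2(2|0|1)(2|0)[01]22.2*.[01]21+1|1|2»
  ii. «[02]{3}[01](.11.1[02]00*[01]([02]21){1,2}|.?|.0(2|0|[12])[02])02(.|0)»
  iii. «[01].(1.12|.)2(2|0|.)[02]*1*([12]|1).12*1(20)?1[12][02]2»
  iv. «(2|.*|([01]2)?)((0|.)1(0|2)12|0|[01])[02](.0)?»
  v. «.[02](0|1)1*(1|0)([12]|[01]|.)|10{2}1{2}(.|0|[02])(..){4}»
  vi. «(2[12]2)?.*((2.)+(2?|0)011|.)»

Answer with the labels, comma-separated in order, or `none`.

iv, vi

i → no match
ii → no match
iii → no match
iv → match
v → no match
vi → match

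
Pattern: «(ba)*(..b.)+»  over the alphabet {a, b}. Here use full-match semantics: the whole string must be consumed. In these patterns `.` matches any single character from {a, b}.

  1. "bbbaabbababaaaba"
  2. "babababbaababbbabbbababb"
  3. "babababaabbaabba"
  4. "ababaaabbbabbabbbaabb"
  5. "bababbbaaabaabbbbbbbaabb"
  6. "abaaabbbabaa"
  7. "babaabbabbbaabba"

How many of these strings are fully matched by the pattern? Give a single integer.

5

1 → match
2 → match
3 → match
4 → no match
5 → match
6 → no match
7 → match
Total matched: 5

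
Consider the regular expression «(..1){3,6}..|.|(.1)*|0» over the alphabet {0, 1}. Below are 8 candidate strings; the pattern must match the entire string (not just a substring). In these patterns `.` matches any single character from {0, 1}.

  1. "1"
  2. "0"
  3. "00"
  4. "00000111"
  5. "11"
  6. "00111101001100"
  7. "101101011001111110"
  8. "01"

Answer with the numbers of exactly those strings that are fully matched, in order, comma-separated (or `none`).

1, 2, 5, 8

1 → match
2 → match
3 → no match
4 → no match
5 → match
6 → no match
7 → no match
8 → match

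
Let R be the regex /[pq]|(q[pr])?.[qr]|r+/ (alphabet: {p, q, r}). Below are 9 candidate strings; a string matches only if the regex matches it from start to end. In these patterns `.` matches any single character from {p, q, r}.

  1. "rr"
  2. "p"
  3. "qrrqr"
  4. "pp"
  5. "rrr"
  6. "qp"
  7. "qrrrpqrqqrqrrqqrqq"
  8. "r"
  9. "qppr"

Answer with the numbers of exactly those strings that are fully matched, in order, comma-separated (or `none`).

1 → match
2 → match
3 → no match
4 → no match
5 → match
6 → no match
7 → no match
8 → match
9 → match

1, 2, 5, 8, 9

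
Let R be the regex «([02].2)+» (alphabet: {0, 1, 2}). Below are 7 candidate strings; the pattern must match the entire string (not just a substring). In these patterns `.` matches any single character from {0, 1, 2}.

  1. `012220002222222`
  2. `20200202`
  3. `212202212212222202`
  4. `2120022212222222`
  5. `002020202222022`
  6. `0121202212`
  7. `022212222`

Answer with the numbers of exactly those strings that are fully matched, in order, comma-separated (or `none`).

3, 7

1 → no match
2 → no match
3 → match
4 → no match
5 → no match
6 → no match
7 → match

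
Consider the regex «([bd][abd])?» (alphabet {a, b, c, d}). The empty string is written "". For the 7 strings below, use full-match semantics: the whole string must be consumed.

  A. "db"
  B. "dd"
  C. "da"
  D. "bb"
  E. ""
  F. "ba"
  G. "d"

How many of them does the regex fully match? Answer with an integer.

6

A → match
B → match
C → match
D → match
E → match
F → match
G → no match
Total matched: 6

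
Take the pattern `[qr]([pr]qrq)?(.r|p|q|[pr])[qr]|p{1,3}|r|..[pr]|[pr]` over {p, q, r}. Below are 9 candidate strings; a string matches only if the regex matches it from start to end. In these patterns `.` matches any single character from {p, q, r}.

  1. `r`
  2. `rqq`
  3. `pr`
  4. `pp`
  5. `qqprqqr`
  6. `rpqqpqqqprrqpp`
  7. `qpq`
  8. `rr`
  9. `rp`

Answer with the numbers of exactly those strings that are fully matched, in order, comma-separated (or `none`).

1, 2, 4, 7

1 → match
2 → match
3 → no match
4 → match
5 → no match
6 → no match
7 → match
8 → no match
9 → no match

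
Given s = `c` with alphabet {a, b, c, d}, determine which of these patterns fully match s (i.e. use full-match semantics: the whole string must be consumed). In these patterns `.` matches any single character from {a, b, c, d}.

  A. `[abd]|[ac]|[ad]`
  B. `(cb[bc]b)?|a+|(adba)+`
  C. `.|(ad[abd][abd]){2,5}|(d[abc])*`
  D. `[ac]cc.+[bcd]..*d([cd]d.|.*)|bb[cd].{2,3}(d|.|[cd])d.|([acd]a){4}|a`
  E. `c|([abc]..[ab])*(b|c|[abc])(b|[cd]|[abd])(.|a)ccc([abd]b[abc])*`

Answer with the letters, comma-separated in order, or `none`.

A, C, E

A → match
B → no match
C → match
D → no match
E → match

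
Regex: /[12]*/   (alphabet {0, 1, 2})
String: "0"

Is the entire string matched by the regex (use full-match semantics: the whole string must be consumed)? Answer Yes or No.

No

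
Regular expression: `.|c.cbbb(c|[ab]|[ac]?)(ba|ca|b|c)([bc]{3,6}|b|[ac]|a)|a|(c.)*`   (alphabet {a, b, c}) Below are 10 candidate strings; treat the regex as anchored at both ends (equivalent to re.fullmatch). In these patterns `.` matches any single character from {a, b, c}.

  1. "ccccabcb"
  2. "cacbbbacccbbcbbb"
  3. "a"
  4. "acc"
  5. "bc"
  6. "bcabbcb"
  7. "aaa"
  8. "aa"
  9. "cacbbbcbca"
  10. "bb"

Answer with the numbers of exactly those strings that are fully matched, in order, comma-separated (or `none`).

3

1 → no match
2 → no match
3 → match
4 → no match
5 → no match
6 → no match
7 → no match
8 → no match
9 → no match
10 → no match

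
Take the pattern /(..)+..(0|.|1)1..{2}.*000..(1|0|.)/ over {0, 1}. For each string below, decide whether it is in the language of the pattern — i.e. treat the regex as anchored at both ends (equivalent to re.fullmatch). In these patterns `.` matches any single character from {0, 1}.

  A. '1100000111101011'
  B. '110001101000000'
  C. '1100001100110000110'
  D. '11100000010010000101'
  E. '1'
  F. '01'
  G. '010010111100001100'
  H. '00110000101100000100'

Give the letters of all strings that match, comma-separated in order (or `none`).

A → no match
B → match
C → match
D → match
E → no match
F → no match
G → no match
H → no match

B, C, D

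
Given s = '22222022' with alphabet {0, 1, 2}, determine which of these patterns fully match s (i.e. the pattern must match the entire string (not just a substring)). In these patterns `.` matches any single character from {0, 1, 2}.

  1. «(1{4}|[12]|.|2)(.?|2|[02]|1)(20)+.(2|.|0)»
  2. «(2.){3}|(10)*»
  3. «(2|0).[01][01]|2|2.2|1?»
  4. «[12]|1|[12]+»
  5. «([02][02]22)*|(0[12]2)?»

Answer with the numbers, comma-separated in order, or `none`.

1 → no match
2 → no match
3 → no match
4 → no match
5 → match

5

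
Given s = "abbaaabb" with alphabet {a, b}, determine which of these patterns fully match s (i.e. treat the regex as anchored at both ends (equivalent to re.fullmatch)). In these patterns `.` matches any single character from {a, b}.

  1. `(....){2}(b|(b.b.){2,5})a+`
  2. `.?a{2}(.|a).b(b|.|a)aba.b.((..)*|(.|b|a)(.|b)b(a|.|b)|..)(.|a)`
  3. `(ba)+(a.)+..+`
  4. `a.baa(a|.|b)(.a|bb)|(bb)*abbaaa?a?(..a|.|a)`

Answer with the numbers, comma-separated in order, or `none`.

1 → no match — must end with "a"
2 → no match
3 → no match — must start with "ba"
4 → match

4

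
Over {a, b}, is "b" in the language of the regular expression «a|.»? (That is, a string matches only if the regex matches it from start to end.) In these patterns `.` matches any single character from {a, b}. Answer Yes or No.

Yes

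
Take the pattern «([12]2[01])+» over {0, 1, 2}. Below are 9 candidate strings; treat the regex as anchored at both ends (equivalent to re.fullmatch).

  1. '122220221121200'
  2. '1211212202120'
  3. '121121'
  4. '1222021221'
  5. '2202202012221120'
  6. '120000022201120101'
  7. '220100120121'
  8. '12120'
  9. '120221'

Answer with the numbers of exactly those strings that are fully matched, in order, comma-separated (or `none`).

1 → no match
2 → no match
3 → match
4 → no match
5 → no match
6 → no match
7 → no match
8 → no match
9 → match

3, 9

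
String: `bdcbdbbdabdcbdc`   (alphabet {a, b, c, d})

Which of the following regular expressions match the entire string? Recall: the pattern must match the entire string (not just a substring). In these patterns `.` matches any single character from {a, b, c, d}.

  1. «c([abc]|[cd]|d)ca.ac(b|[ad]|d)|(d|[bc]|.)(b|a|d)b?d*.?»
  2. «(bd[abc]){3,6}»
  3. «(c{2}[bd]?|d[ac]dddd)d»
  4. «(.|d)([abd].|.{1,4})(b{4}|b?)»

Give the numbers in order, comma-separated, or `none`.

1 → no match
2 → match
3 → no match — must end with `d`
4 → no match

2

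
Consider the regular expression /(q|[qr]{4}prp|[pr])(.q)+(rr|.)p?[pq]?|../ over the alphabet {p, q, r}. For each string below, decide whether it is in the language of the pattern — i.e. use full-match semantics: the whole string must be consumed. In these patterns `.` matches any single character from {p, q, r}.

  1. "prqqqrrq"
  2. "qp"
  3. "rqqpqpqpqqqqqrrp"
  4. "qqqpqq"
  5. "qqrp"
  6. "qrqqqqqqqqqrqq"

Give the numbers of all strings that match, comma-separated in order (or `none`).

1 → match
2 → match
3 → match
4 → match
5 → no match
6 → match

1, 2, 3, 4, 6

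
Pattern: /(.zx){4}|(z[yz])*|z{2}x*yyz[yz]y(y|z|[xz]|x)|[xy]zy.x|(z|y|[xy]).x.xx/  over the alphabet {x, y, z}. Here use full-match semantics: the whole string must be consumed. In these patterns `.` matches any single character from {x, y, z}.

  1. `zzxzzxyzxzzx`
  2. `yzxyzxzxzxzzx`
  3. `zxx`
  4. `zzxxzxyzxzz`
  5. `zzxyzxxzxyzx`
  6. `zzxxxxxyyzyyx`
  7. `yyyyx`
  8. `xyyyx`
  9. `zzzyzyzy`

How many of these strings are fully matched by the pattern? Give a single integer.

4

1. `zzxzzxyzxzzx` → match
2 → no match
3. `zxx` → no match
4. `zzxxzxyzxzz` → no match
5. `zzxyzxxzxyzx` → match
6 → match
7. `yyyyx` → no match
8. `xyyyx` → no match
9. `zzzyzyzy` → match
Total matched: 4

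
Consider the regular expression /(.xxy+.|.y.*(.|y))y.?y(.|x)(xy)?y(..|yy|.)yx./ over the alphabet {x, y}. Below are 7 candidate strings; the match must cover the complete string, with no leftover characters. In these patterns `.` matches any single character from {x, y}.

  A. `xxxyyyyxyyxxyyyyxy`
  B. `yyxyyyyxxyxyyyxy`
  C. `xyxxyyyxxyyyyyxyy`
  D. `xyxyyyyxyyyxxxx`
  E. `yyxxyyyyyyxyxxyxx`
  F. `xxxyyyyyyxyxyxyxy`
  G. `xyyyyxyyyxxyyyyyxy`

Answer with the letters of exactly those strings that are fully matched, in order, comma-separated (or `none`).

A, E, F, G

A → match
B → no match
C → no match
D → no match
E → match
F → match
G → match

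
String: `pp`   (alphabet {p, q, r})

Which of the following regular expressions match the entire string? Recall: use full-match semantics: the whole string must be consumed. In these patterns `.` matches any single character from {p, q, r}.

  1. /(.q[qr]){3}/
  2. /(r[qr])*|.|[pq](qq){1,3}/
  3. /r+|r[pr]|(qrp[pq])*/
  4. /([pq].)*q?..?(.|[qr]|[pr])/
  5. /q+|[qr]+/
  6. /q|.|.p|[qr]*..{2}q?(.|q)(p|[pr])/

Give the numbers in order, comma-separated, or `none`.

4, 6

1 → no match
2 → no match
3 → no match
4 → match
5 → no match
6 → match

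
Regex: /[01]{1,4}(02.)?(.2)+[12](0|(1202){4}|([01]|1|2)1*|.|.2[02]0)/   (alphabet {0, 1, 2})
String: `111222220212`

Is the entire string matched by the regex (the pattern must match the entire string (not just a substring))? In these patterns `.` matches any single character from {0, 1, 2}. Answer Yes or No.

Yes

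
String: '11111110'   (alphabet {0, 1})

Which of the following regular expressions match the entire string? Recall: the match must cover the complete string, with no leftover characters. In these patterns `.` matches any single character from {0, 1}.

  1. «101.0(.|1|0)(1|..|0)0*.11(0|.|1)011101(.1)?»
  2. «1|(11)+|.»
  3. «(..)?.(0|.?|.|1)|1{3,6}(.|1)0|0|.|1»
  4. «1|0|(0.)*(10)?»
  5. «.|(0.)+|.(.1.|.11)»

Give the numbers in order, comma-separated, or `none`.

3

1 → no match — must start with '101'
2 → no match
3 → match
4 → no match
5 → no match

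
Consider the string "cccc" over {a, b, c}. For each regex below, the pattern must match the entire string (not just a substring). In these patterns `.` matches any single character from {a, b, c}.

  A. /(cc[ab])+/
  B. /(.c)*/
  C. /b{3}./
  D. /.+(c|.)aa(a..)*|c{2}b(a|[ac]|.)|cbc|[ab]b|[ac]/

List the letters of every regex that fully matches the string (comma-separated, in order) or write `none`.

B

A → no match
B → match
C → no match — must start with "b"
D → no match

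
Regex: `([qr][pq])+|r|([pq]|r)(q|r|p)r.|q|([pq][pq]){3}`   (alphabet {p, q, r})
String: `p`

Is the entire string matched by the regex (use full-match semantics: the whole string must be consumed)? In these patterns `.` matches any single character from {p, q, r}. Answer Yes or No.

No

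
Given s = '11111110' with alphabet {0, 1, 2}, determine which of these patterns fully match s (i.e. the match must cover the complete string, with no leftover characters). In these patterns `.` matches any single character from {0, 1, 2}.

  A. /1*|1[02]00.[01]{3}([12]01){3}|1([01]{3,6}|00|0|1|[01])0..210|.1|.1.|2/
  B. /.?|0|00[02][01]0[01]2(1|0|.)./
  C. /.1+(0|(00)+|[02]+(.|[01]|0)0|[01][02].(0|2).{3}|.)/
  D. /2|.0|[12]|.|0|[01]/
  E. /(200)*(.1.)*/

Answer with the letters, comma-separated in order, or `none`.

C

A → no match
B → no match
C → match
D → no match
E → no match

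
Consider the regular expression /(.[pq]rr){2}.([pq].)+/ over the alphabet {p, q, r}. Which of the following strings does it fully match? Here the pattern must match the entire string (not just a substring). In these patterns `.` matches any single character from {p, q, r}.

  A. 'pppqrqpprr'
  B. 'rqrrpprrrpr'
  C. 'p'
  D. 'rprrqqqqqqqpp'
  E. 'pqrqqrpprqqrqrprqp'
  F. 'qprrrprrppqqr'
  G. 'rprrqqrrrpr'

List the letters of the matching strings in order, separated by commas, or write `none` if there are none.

A. 'pppqrqpprr' → no match
B. 'rqrrpprrrpr' → match
C. 'p' → no match
D → no match
E → no match
F → match
G. 'rprrqqrrrpr' → match

B, F, G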